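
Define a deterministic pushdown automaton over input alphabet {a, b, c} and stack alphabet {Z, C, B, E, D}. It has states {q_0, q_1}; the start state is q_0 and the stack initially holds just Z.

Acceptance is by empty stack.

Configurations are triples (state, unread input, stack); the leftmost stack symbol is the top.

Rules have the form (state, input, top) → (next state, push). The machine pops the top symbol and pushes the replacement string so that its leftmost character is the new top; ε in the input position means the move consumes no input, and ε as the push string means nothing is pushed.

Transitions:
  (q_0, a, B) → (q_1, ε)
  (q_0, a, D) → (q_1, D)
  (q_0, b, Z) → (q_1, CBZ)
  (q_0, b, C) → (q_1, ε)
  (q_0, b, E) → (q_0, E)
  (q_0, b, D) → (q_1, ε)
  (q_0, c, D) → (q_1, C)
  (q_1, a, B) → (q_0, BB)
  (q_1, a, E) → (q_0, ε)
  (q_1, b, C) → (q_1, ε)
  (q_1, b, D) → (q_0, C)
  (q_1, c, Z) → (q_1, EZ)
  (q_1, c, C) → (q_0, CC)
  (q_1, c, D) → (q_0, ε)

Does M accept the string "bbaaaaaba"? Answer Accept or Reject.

Reject

(q_0, bbaaaaaba, Z)
  read b, top Z: go to q_1, push CBZ → (q_1, baaaaaba, CBZ)
  read b, top C: go to q_1, push ε → (q_1, aaaaaba, BZ)
  read a, top B: go to q_0, push BB → (q_0, aaaaba, BBZ)
  read a, top B: go to q_1, push ε → (q_1, aaaba, BZ)
  read a, top B: go to q_0, push BB → (q_0, aaba, BBZ)
  read a, top B: go to q_1, push ε → (q_1, aba, BZ)
  read a, top B: go to q_0, push BB → (q_0, ba, BBZ)
No transition applies at (q_0, ba, BBZ); input not fully consumed.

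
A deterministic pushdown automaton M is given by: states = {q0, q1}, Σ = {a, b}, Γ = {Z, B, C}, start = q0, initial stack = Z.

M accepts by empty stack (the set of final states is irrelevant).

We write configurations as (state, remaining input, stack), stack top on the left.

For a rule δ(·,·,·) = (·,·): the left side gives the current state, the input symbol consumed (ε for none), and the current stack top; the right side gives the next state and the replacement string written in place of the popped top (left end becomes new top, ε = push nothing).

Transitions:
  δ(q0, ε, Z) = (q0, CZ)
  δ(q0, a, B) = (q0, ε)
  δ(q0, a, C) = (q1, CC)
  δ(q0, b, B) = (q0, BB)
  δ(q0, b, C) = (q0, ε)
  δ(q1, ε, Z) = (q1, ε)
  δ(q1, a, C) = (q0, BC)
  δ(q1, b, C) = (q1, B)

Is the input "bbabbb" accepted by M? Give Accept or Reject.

Reject

(q0, bbabbb, Z) ⊢ (q0, bbabbb, CZ) ⊢ (q0, babbb, Z) ⊢ (q0, babbb, CZ) ⊢ (q0, abbb, Z) ⊢ (q0, abbb, CZ) ⊢ (q1, bbb, CCZ) ⊢ (q1, bb, BCZ)
No transition applies at (q1, bb, BCZ); input not fully consumed.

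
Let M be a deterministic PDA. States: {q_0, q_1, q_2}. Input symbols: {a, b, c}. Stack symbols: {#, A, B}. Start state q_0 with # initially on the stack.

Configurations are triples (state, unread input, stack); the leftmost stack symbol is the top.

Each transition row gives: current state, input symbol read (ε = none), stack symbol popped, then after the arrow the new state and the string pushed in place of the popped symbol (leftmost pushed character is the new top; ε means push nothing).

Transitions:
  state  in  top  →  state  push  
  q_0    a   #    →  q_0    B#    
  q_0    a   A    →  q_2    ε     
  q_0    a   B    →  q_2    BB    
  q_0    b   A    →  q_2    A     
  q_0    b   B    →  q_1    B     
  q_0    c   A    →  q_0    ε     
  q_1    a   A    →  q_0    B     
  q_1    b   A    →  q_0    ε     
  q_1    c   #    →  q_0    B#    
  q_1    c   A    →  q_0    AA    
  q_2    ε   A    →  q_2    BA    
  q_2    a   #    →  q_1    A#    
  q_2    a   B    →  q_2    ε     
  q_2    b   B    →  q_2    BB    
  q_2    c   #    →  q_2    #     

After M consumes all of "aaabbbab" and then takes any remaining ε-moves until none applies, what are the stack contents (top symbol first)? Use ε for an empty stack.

BBBB#

(q_0, aaabbbab, #)
  read a, top #: go to q_0, push B# → (q_0, aabbbab, B#)
  read a, top B: go to q_2, push BB → (q_2, abbbab, BB#)
  read a, top B: go to q_2, push ε → (q_2, bbbab, B#)
  read b, top B: go to q_2, push BB → (q_2, bbab, BB#)
  read b, top B: go to q_2, push BB → (q_2, bab, BBB#)
  read b, top B: go to q_2, push BB → (q_2, ab, BBBB#)
  read a, top B: go to q_2, push ε → (q_2, b, BBB#)
  read b, top B: go to q_2, push BB → (q_2, ε, BBBB#)
All input consumed in state q_2 with stack BBBB#.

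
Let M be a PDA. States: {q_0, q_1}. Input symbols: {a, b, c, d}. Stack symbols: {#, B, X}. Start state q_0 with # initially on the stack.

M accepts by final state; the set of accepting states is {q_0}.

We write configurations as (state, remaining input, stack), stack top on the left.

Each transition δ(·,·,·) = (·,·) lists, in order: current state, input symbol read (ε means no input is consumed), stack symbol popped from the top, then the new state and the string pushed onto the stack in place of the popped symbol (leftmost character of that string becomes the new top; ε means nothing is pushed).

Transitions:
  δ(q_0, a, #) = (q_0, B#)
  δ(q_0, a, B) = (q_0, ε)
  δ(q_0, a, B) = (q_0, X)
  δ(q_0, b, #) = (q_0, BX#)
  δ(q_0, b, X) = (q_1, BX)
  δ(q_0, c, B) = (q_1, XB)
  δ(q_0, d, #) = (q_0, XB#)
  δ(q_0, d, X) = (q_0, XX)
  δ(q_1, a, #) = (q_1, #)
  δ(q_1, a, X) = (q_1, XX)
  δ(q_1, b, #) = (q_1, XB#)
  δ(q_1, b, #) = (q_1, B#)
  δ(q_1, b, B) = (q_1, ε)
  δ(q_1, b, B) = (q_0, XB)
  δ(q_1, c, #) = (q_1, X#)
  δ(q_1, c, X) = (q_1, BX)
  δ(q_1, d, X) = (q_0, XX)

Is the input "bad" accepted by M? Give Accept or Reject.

One accepting computation: (q_0, bad, #) ⊢ (q_0, ad, BX#) ⊢ (q_0, d, X#) ⊢ (q_0, ε, XX#)
All input consumed and state q_0 ∈ F.

Accept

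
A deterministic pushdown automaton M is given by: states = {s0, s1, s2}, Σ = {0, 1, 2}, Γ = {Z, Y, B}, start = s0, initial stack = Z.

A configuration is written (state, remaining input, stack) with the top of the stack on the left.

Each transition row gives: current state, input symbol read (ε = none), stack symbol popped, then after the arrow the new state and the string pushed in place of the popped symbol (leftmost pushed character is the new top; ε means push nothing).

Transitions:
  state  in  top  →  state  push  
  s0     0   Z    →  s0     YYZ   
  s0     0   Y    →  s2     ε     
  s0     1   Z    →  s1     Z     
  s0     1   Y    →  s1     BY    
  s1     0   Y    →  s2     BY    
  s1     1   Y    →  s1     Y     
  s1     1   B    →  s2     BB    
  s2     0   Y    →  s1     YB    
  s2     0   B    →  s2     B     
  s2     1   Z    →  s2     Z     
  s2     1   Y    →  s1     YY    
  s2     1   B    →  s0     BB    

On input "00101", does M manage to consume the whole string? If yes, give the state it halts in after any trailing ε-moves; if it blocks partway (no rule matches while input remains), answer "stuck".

(s0, 00101, Z) ⊢ (s0, 0101, YYZ) ⊢ (s2, 101, YZ) ⊢ (s1, 01, YYZ) ⊢ (s2, 1, BYYZ) ⊢ (s0, ε, BBYYZ)
All input consumed; M is in state s0.

s0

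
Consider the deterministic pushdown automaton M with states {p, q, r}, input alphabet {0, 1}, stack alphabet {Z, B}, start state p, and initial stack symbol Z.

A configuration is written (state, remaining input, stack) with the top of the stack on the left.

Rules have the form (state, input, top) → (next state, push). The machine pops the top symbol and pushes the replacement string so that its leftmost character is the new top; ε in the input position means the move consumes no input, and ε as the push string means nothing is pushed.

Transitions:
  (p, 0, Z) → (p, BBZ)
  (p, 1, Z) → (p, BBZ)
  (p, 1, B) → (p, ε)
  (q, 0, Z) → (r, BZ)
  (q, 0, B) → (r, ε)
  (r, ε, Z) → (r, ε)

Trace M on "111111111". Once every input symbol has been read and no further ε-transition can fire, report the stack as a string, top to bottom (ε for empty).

Z

(p, 111111111, Z)
  read 1, top Z: go to p, push BBZ → (p, 11111111, BBZ)
  read 1, top B: go to p, push ε → (p, 1111111, BZ)
  read 1, top B: go to p, push ε → (p, 111111, Z)
  read 1, top Z: go to p, push BBZ → (p, 11111, BBZ)
  read 1, top B: go to p, push ε → (p, 1111, BZ)
  read 1, top B: go to p, push ε → (p, 111, Z)
  read 1, top Z: go to p, push BBZ → (p, 11, BBZ)
  read 1, top B: go to p, push ε → (p, 1, BZ)
  read 1, top B: go to p, push ε → (p, ε, Z)
All input consumed in state p with stack Z.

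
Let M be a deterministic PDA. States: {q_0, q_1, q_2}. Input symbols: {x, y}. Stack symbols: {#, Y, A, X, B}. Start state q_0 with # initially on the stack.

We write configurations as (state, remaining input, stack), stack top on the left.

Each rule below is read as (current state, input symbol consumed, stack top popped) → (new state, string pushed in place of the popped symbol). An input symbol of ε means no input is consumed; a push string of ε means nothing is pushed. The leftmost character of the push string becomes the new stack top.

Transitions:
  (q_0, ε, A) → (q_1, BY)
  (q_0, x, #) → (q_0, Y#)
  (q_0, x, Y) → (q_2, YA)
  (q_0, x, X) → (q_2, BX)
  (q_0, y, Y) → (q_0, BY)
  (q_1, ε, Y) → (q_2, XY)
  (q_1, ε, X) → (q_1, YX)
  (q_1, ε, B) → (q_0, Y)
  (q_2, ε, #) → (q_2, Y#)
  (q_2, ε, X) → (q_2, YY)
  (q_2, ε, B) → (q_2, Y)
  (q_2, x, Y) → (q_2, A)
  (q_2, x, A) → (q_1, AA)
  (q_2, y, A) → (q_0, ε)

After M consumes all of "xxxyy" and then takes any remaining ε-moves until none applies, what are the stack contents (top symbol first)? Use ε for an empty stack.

BYY#

(q_0, xxxyy, #) ⊢ (q_0, xxyy, Y#) ⊢ (q_2, xyy, YA#) ⊢ (q_2, yy, AA#) ⊢ (q_0, y, A#) ⊢ (q_1, y, BY#) ⊢ (q_0, y, YY#) ⊢ (q_0, ε, BYY#)
All input consumed in state q_0 with stack BYY#.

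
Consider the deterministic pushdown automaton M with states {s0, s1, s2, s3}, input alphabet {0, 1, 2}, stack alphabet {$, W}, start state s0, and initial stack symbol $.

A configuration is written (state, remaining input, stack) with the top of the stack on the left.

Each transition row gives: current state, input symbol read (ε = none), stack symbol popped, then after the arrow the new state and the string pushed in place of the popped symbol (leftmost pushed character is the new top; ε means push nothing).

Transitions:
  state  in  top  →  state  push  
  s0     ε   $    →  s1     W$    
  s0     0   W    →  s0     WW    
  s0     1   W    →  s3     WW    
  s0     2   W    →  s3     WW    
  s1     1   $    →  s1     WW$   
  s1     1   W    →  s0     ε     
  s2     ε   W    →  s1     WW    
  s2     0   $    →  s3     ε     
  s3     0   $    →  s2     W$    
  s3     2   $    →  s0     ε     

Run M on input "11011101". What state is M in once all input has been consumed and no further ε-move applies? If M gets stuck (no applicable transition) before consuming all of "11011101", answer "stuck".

(s0, 11011101, $) ⊢ (s1, 11011101, W$) ⊢ (s0, 1011101, $) ⊢ (s1, 1011101, W$) ⊢ (s0, 011101, $) ⊢ (s1, 011101, W$)
No transition for (s1, 0, top W); M blocks with input 011101 remaining.

stuck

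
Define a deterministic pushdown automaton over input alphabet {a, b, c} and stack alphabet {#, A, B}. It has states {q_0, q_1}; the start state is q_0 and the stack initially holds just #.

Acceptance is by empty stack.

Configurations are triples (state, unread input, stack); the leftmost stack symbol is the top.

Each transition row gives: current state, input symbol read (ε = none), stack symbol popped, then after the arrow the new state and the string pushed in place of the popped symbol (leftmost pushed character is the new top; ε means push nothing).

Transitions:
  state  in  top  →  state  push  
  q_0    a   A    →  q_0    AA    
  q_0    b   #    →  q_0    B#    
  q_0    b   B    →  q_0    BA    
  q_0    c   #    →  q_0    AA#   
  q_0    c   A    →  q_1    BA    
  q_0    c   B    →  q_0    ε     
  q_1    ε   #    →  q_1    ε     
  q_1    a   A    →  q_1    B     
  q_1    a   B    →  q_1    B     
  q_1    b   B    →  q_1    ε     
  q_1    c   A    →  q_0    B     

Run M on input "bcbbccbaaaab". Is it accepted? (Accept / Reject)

(q_0, bcbbccbaaaab, #)
  read b, top #: go to q_0, push B# → (q_0, cbbccbaaaab, B#)
  read c, top B: go to q_0, push ε → (q_0, bbccbaaaab, #)
  read b, top #: go to q_0, push B# → (q_0, bccbaaaab, B#)
  read b, top B: go to q_0, push BA → (q_0, ccbaaaab, BA#)
  read c, top B: go to q_0, push ε → (q_0, cbaaaab, A#)
  read c, top A: go to q_1, push BA → (q_1, baaaab, BA#)
  read b, top B: go to q_1, push ε → (q_1, aaaab, A#)
  read a, top A: go to q_1, push B → (q_1, aaab, B#)
  read a, top B: go to q_1, push B → (q_1, aab, B#)
  read a, top B: go to q_1, push B → (q_1, ab, B#)
  read a, top B: go to q_1, push B → (q_1, b, B#)
  read b, top B: go to q_1, push ε → (q_1, ε, #)
  ε-move, top #: go to q_1, push ε → (q_1, ε, ε)
All input consumed and the stack is empty.

Accept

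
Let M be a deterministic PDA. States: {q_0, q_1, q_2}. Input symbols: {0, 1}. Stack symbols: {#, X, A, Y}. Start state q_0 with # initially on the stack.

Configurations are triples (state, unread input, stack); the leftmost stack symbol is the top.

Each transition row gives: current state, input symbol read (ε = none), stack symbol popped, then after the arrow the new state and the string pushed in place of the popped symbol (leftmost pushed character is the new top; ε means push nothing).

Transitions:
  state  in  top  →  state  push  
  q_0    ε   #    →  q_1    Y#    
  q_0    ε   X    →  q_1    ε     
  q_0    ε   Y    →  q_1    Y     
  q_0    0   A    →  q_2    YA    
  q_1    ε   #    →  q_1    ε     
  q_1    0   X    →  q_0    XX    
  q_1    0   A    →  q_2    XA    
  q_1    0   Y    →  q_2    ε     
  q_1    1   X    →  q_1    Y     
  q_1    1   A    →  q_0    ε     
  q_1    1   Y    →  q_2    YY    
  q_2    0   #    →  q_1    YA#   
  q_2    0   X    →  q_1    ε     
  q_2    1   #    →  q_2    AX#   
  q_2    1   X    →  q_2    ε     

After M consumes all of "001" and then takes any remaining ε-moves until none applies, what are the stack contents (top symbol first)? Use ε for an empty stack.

(q_0, 001, #)
  ε-move, top #: go to q_1, push Y# → (q_1, 001, Y#)
  read 0, top Y: go to q_2, push ε → (q_2, 01, #)
  read 0, top #: go to q_1, push YA# → (q_1, 1, YA#)
  read 1, top Y: go to q_2, push YY → (q_2, ε, YYA#)
All input consumed in state q_2 with stack YYA#.

YYA#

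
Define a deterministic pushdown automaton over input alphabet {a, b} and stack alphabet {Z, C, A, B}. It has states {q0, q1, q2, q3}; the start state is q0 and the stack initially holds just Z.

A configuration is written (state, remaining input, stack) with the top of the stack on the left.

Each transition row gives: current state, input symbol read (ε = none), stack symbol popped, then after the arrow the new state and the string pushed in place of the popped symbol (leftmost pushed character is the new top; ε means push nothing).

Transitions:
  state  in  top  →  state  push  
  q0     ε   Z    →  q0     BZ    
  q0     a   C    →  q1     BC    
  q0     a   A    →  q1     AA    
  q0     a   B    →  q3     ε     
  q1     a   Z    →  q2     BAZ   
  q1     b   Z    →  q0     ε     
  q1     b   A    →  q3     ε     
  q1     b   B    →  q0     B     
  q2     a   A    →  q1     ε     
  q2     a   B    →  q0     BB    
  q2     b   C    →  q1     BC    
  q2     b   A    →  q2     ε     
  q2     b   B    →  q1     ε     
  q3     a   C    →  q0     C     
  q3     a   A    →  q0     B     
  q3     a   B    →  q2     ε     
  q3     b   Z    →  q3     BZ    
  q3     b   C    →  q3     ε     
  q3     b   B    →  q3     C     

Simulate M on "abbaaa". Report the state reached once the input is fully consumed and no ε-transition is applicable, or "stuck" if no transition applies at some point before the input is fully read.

stuck

(q0, abbaaa, Z) ⊢ (q0, abbaaa, BZ) ⊢ (q3, bbaaa, Z) ⊢ (q3, baaa, BZ) ⊢ (q3, aaa, CZ) ⊢ (q0, aa, CZ) ⊢ (q1, a, BCZ)
No transition for (q1, a, top B); M blocks with input a remaining.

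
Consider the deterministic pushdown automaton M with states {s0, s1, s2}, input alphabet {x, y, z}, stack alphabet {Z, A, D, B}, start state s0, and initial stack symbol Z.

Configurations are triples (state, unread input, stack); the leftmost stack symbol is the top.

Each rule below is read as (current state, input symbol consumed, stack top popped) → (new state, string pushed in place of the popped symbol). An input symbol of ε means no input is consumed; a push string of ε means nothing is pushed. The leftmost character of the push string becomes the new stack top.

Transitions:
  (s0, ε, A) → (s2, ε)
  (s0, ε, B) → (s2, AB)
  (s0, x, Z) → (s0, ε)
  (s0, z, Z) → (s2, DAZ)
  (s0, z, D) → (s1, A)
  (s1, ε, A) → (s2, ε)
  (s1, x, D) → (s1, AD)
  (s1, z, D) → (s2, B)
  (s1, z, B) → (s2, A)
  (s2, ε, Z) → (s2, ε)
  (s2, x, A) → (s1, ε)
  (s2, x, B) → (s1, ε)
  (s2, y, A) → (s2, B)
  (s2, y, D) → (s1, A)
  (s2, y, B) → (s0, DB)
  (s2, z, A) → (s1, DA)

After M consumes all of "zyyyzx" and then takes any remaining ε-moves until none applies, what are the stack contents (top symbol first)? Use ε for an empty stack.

Z

(s0, zyyyzx, Z)
  read z, top Z: go to s2, push DAZ → (s2, yyyzx, DAZ)
  read y, top D: go to s1, push A → (s1, yyzx, AAZ)
  ε-move, top A: go to s2, push ε → (s2, yyzx, AZ)
  read y, top A: go to s2, push B → (s2, yzx, BZ)
  read y, top B: go to s0, push DB → (s0, zx, DBZ)
  read z, top D: go to s1, push A → (s1, x, ABZ)
  ε-move, top A: go to s2, push ε → (s2, x, BZ)
  read x, top B: go to s1, push ε → (s1, ε, Z)
All input consumed in state s1 with stack Z.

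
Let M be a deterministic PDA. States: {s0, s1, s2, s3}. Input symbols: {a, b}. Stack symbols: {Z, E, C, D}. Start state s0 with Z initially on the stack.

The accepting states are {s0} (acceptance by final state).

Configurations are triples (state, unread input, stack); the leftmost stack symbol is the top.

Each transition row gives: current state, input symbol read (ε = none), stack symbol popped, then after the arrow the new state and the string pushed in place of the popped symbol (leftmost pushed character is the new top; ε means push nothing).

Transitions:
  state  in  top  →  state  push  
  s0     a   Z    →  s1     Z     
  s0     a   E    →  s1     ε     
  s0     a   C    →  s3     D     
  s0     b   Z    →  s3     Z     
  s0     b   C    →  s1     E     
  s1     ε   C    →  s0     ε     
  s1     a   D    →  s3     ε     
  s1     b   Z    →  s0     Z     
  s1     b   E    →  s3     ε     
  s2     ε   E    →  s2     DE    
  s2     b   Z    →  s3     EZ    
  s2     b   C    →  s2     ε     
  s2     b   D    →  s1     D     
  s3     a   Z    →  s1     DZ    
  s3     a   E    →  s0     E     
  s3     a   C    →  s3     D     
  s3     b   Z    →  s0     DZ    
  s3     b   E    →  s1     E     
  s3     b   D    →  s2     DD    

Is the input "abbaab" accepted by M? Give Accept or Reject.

(s0, abbaab, Z)
  read a, top Z: go to s1, push Z → (s1, bbaab, Z)
  read b, top Z: go to s0, push Z → (s0, baab, Z)
  read b, top Z: go to s3, push Z → (s3, aab, Z)
  read a, top Z: go to s1, push DZ → (s1, ab, DZ)
  read a, top D: go to s3, push ε → (s3, b, Z)
  read b, top Z: go to s0, push DZ → (s0, ε, DZ)
All input consumed; state s0 ∈ F.

Accept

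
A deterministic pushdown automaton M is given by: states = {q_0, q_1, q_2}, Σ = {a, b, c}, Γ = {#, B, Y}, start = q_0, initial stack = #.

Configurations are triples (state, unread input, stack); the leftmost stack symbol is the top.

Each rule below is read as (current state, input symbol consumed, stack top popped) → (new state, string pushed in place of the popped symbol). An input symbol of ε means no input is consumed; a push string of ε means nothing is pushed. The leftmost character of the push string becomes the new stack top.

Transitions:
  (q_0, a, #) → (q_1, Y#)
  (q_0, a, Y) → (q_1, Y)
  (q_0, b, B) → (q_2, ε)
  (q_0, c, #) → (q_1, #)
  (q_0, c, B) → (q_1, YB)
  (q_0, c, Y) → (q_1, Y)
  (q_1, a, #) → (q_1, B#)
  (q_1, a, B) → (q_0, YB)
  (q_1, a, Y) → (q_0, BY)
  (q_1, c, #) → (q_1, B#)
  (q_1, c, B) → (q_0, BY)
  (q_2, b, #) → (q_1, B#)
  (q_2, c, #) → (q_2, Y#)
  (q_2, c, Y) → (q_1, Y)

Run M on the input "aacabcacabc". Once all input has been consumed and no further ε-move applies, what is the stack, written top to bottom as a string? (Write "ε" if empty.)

(q_0, aacabcacabc, #)
  read a, top #: go to q_1, push Y# → (q_1, acabcacabc, Y#)
  read a, top Y: go to q_0, push BY → (q_0, cabcacabc, BY#)
  read c, top B: go to q_1, push YB → (q_1, abcacabc, YBY#)
  read a, top Y: go to q_0, push BY → (q_0, bcacabc, BYBY#)
  read b, top B: go to q_2, push ε → (q_2, cacabc, YBY#)
  read c, top Y: go to q_1, push Y → (q_1, acabc, YBY#)
  read a, top Y: go to q_0, push BY → (q_0, cabc, BYBY#)
  read c, top B: go to q_1, push YB → (q_1, abc, YBYBY#)
  read a, top Y: go to q_0, push BY → (q_0, bc, BYBYBY#)
  read b, top B: go to q_2, push ε → (q_2, c, YBYBY#)
  read c, top Y: go to q_1, push Y → (q_1, ε, YBYBY#)
All input consumed in state q_1 with stack YBYBY#.

YBYBY#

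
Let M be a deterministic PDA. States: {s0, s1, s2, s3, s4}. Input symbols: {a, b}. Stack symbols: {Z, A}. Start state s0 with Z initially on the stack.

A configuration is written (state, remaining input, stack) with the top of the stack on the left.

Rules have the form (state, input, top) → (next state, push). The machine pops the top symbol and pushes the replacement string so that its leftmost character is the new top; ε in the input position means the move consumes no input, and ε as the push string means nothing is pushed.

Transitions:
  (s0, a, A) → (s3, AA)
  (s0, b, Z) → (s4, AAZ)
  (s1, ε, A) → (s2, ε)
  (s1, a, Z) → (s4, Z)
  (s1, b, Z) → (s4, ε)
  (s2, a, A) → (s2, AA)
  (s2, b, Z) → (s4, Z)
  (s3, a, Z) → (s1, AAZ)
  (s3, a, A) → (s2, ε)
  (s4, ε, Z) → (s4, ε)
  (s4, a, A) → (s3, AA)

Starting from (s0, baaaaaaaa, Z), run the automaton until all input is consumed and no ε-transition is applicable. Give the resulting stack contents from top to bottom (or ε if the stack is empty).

AAAAAAAAZ

(s0, baaaaaaaa, Z)
  read b, top Z: go to s4, push AAZ → (s4, aaaaaaaa, AAZ)
  read a, top A: go to s3, push AA → (s3, aaaaaaa, AAAZ)
  read a, top A: go to s2, push ε → (s2, aaaaaa, AAZ)
  read a, top A: go to s2, push AA → (s2, aaaaa, AAAZ)
  read a, top A: go to s2, push AA → (s2, aaaa, AAAAZ)
  read a, top A: go to s2, push AA → (s2, aaa, AAAAAZ)
  read a, top A: go to s2, push AA → (s2, aa, AAAAAAZ)
  read a, top A: go to s2, push AA → (s2, a, AAAAAAAZ)
  read a, top A: go to s2, push AA → (s2, ε, AAAAAAAAZ)
All input consumed in state s2 with stack AAAAAAAAZ.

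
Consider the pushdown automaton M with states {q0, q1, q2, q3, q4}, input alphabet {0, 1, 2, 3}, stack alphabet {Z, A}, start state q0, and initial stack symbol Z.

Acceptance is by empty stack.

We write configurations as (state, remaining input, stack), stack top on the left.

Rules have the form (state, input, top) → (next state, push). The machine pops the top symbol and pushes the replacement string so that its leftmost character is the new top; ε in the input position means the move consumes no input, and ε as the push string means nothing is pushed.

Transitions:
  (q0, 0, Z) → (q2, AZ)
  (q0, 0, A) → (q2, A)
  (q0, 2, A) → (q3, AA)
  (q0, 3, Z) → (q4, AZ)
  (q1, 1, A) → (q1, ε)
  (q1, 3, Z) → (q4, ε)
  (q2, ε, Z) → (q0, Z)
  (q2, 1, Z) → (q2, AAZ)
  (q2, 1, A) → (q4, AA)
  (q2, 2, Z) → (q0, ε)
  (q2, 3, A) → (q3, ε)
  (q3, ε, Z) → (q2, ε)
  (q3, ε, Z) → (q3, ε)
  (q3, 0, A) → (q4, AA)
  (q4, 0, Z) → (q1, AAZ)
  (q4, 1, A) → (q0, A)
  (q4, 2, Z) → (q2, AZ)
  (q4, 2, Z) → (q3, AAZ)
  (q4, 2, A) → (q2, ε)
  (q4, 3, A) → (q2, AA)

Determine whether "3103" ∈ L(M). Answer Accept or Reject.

One accepting computation: (q0, 3103, Z) ⊢ (q4, 103, AZ) ⊢ (q0, 03, AZ) ⊢ (q2, 3, AZ) ⊢ (q3, ε, Z) ⊢ (q2, ε, ε)
All input consumed and the stack is empty.

Accept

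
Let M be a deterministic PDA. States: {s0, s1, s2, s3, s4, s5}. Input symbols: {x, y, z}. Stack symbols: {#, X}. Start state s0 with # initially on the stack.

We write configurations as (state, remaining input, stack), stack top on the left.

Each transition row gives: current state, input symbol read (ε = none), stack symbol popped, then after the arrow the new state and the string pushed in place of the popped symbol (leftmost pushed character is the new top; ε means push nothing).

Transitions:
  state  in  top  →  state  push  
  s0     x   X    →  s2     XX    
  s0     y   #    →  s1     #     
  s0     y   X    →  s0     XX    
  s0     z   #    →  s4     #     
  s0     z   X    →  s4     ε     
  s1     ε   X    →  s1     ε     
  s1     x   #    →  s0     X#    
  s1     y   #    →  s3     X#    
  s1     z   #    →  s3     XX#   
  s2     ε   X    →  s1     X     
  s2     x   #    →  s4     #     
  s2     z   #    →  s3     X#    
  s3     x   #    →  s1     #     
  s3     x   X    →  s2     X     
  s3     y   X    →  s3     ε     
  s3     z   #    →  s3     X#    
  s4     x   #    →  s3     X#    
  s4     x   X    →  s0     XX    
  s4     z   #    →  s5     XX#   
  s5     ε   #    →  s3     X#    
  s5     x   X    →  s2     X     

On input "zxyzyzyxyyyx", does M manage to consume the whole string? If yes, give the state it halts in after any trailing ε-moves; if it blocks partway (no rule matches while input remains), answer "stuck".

(s0, zxyzyzyxyyyx, #)
  read z, top #: go to s4, push # → (s4, xyzyzyxyyyx, #)
  read x, top #: go to s3, push X# → (s3, yzyzyxyyyx, X#)
  read y, top X: go to s3, push ε → (s3, zyzyxyyyx, #)
  read z, top #: go to s3, push X# → (s3, yzyxyyyx, X#)
  read y, top X: go to s3, push ε → (s3, zyxyyyx, #)
  read z, top #: go to s3, push X# → (s3, yxyyyx, X#)
  read y, top X: go to s3, push ε → (s3, xyyyx, #)
  read x, top #: go to s1, push # → (s1, yyyx, #)
  read y, top #: go to s3, push X# → (s3, yyx, X#)
  read y, top X: go to s3, push ε → (s3, yx, #)
No transition for (s3, y, top #); M blocks with input yx remaining.

stuck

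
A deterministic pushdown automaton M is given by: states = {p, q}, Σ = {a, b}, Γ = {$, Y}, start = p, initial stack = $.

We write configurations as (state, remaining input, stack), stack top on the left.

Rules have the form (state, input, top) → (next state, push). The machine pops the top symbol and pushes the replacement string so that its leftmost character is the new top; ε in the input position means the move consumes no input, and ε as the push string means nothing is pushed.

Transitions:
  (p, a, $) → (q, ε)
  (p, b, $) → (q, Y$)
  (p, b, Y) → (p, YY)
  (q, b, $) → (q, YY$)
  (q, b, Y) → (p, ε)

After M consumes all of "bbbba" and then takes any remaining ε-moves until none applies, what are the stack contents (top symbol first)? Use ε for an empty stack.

ε

(p, bbbba, $)
  read b, top $: go to q, push Y$ → (q, bbba, Y$)
  read b, top Y: go to p, push ε → (p, bba, $)
  read b, top $: go to q, push Y$ → (q, ba, Y$)
  read b, top Y: go to p, push ε → (p, a, $)
  read a, top $: go to q, push ε → (q, ε, ε)
All input consumed in state q with stack ε.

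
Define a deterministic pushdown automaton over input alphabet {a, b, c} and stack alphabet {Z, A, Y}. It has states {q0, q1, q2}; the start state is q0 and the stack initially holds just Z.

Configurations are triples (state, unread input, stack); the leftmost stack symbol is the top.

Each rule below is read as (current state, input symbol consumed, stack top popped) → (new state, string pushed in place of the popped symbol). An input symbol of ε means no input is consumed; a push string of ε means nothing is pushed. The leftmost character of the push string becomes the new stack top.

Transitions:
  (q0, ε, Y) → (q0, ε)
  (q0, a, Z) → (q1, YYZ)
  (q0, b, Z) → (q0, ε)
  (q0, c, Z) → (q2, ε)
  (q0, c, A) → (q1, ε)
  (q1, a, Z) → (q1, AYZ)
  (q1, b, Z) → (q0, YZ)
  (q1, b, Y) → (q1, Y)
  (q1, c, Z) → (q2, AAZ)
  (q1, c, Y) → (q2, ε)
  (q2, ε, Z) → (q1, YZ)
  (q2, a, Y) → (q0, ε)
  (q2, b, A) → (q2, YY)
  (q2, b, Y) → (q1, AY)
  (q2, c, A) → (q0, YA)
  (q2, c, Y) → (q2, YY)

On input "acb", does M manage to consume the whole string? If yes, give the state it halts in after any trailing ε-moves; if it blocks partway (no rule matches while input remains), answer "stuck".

q1

(q0, acb, Z) ⊢ (q1, cb, YYZ) ⊢ (q2, b, YZ) ⊢ (q1, ε, AYZ)
All input consumed; M is in state q1.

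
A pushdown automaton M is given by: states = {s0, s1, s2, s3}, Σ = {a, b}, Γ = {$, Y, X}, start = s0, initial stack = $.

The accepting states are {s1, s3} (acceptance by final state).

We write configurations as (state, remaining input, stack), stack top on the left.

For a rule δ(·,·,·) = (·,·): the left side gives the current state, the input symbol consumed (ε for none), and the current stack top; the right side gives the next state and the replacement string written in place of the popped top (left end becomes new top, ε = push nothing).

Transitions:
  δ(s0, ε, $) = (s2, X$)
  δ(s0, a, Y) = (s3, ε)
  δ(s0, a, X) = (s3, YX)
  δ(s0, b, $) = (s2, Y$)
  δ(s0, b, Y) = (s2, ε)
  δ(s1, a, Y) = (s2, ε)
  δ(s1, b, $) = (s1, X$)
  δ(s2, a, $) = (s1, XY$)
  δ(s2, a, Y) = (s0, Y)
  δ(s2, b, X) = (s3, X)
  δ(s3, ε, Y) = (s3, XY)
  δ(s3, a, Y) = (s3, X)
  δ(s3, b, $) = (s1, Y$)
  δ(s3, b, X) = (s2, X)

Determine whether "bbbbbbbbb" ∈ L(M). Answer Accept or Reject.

One accepting computation: (s0, bbbbbbbbb, $) ⊢ (s2, bbbbbbbbb, X$) ⊢ (s3, bbbbbbbb, X$) ⊢ (s2, bbbbbbb, X$) ⊢ (s3, bbbbbb, X$) ⊢ (s2, bbbbb, X$) ⊢ (s3, bbbb, X$) ⊢ (s2, bbb, X$) ⊢ (s3, bb, X$) ⊢ (s2, b, X$) ⊢ (s3, ε, X$)
All input consumed and state s3 ∈ F.

Accept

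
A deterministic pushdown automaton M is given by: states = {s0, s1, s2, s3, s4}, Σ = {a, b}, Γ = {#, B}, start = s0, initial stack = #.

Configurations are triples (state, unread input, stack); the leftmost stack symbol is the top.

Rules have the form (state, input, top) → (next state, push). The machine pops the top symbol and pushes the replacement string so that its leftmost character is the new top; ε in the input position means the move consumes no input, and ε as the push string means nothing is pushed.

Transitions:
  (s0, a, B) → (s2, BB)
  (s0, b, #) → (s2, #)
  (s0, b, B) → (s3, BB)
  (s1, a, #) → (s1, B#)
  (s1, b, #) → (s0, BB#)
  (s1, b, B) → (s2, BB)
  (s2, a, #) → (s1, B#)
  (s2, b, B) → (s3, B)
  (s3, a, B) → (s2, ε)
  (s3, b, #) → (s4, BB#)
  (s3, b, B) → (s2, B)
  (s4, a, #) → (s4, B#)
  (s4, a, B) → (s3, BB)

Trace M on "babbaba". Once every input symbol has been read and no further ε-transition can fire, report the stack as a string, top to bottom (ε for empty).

#

(s0, babbaba, #)
  read b, top #: go to s2, push # → (s2, abbaba, #)
  read a, top #: go to s1, push B# → (s1, bbaba, B#)
  read b, top B: go to s2, push BB → (s2, baba, BB#)
  read b, top B: go to s3, push B → (s3, aba, BB#)
  read a, top B: go to s2, push ε → (s2, ba, B#)
  read b, top B: go to s3, push B → (s3, a, B#)
  read a, top B: go to s2, push ε → (s2, ε, #)
All input consumed in state s2 with stack #.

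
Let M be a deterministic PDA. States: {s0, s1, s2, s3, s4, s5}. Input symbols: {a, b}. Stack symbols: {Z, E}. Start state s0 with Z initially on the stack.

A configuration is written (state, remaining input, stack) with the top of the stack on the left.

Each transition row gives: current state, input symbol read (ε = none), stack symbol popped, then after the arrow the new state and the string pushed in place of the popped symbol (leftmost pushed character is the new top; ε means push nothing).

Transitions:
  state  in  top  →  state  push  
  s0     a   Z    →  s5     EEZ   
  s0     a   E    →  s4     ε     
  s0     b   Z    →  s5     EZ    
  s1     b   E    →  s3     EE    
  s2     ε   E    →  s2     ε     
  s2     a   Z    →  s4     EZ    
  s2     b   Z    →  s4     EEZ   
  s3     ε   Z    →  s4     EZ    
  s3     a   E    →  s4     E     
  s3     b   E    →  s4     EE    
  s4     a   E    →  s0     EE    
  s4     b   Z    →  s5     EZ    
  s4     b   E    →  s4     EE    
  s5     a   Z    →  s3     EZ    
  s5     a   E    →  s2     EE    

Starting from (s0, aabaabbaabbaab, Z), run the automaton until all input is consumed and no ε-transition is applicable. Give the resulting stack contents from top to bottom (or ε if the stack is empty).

(s0, aabaabbaabbaab, Z)
  read a, top Z: go to s5, push EEZ → (s5, abaabbaabbaab, EEZ)
  read a, top E: go to s2, push EE → (s2, baabbaabbaab, EEEZ)
  ε-move, top E: go to s2, push ε → (s2, baabbaabbaab, EEZ)
  ε-move, top E: go to s2, push ε → (s2, baabbaabbaab, EZ)
  ε-move, top E: go to s2, push ε → (s2, baabbaabbaab, Z)
  read b, top Z: go to s4, push EEZ → (s4, aabbaabbaab, EEZ)
  read a, top E: go to s0, push EE → (s0, abbaabbaab, EEEZ)
  read a, top E: go to s4, push ε → (s4, bbaabbaab, EEZ)
  read b, top E: go to s4, push EE → (s4, baabbaab, EEEZ)
  read b, top E: go to s4, push EE → (s4, aabbaab, EEEEZ)
  read a, top E: go to s0, push EE → (s0, abbaab, EEEEEZ)
  read a, top E: go to s4, push ε → (s4, bbaab, EEEEZ)
  read b, top E: go to s4, push EE → (s4, baab, EEEEEZ)
  read b, top E: go to s4, push EE → (s4, aab, EEEEEEZ)
  read a, top E: go to s0, push EE → (s0, ab, EEEEEEEZ)
  read a, top E: go to s4, push ε → (s4, b, EEEEEEZ)
  read b, top E: go to s4, push EE → (s4, ε, EEEEEEEZ)
All input consumed in state s4 with stack EEEEEEEZ.

EEEEEEEZ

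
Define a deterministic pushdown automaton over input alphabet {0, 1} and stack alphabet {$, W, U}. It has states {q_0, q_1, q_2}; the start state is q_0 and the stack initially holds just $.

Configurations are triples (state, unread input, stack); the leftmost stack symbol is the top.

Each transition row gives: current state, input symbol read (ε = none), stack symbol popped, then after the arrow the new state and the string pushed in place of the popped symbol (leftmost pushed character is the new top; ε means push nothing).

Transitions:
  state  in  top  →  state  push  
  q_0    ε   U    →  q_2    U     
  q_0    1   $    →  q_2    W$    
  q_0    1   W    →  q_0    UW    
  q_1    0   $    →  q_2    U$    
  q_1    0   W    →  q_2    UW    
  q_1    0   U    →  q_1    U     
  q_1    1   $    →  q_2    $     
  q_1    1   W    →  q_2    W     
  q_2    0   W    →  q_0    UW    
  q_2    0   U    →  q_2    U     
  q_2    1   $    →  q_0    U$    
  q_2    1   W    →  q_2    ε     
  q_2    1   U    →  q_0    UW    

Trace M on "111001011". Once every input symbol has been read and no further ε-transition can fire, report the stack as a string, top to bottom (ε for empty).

(q_0, 111001011, $)
  read 1, top $: go to q_2, push W$ → (q_2, 11001011, W$)
  read 1, top W: go to q_2, push ε → (q_2, 1001011, $)
  read 1, top $: go to q_0, push U$ → (q_0, 001011, U$)
  ε-move, top U: go to q_2, push U → (q_2, 001011, U$)
  read 0, top U: go to q_2, push U → (q_2, 01011, U$)
  read 0, top U: go to q_2, push U → (q_2, 1011, U$)
  read 1, top U: go to q_0, push UW → (q_0, 011, UW$)
  ε-move, top U: go to q_2, push U → (q_2, 011, UW$)
  read 0, top U: go to q_2, push U → (q_2, 11, UW$)
  read 1, top U: go to q_0, push UW → (q_0, 1, UWW$)
  ε-move, top U: go to q_2, push U → (q_2, 1, UWW$)
  read 1, top U: go to q_0, push UW → (q_0, ε, UWWW$)
  ε-move, top U: go to q_2, push U → (q_2, ε, UWWW$)
All input consumed in state q_2 with stack UWWW$.

UWWW$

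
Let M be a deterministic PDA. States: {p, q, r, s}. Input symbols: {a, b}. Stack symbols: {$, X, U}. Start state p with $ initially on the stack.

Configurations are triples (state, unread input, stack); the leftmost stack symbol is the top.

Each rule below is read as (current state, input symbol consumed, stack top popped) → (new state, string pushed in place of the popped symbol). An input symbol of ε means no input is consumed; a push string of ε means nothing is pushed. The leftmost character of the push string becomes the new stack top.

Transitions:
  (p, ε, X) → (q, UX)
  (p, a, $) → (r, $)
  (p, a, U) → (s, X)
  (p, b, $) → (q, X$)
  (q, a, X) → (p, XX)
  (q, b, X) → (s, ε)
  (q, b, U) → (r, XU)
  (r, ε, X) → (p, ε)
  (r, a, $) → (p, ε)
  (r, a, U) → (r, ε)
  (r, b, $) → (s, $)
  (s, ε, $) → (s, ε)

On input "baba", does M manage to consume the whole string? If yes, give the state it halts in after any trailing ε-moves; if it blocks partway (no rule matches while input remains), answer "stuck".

(p, baba, $)
  read b, top $: go to q, push X$ → (q, aba, X$)
  read a, top X: go to p, push XX → (p, ba, XX$)
  ε-move, top X: go to q, push UX → (q, ba, UXX$)
  read b, top U: go to r, push XU → (r, a, XUXX$)
  ε-move, top X: go to p, push ε → (p, a, UXX$)
  read a, top U: go to s, push X → (s, ε, XXX$)
All input consumed; M is in state s.

s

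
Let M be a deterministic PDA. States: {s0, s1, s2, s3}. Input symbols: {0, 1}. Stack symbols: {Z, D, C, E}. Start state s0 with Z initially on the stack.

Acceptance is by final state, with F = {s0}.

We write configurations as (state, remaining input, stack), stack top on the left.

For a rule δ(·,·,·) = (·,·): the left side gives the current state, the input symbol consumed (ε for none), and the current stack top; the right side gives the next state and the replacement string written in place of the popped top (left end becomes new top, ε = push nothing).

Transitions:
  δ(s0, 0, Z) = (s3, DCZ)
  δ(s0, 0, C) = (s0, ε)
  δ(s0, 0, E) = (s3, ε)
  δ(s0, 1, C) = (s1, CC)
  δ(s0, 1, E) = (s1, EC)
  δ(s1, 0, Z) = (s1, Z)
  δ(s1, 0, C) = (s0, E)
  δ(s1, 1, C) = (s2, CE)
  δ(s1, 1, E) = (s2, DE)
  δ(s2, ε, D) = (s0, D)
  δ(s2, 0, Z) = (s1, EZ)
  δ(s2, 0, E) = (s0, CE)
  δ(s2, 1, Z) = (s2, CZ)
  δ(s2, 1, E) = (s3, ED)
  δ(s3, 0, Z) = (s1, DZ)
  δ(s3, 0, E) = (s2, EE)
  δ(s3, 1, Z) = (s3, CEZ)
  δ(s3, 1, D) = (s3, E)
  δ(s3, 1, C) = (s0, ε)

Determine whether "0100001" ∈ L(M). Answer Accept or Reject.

Reject

(s0, 0100001, Z)
  read 0, top Z: go to s3, push DCZ → (s3, 100001, DCZ)
  read 1, top D: go to s3, push E → (s3, 00001, ECZ)
  read 0, top E: go to s2, push EE → (s2, 0001, EECZ)
  read 0, top E: go to s0, push CE → (s0, 001, CEECZ)
  read 0, top C: go to s0, push ε → (s0, 01, EECZ)
  read 0, top E: go to s3, push ε → (s3, 1, ECZ)
No transition applies at (s3, 1, ECZ); input not fully consumed.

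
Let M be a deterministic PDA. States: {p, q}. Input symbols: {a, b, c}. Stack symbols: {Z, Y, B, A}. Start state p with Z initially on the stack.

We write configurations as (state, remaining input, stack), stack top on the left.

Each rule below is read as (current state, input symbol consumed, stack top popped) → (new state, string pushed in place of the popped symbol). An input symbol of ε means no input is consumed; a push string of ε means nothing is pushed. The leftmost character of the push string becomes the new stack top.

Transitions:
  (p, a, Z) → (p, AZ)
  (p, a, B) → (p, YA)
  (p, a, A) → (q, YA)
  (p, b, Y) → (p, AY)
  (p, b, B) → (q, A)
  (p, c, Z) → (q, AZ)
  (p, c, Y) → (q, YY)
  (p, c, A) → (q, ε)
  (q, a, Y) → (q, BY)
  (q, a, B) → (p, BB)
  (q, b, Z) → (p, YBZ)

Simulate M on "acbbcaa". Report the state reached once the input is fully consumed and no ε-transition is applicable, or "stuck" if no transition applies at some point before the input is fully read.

p

(p, acbbcaa, Z)
  read a, top Z: go to p, push AZ → (p, cbbcaa, AZ)
  read c, top A: go to q, push ε → (q, bbcaa, Z)
  read b, top Z: go to p, push YBZ → (p, bcaa, YBZ)
  read b, top Y: go to p, push AY → (p, caa, AYBZ)
  read c, top A: go to q, push ε → (q, aa, YBZ)
  read a, top Y: go to q, push BY → (q, a, BYBZ)
  read a, top B: go to p, push BB → (p, ε, BBYBZ)
All input consumed; M is in state p.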